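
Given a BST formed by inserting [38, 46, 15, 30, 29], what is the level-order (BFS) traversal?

Tree insertion order: [38, 46, 15, 30, 29]
Tree (level-order array): [38, 15, 46, None, 30, None, None, 29]
BFS from the root, enqueuing left then right child of each popped node:
  queue [38] -> pop 38, enqueue [15, 46], visited so far: [38]
  queue [15, 46] -> pop 15, enqueue [30], visited so far: [38, 15]
  queue [46, 30] -> pop 46, enqueue [none], visited so far: [38, 15, 46]
  queue [30] -> pop 30, enqueue [29], visited so far: [38, 15, 46, 30]
  queue [29] -> pop 29, enqueue [none], visited so far: [38, 15, 46, 30, 29]
Result: [38, 15, 46, 30, 29]


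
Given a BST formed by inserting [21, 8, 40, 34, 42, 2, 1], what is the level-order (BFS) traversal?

Tree insertion order: [21, 8, 40, 34, 42, 2, 1]
Tree (level-order array): [21, 8, 40, 2, None, 34, 42, 1]
BFS from the root, enqueuing left then right child of each popped node:
  queue [21] -> pop 21, enqueue [8, 40], visited so far: [21]
  queue [8, 40] -> pop 8, enqueue [2], visited so far: [21, 8]
  queue [40, 2] -> pop 40, enqueue [34, 42], visited so far: [21, 8, 40]
  queue [2, 34, 42] -> pop 2, enqueue [1], visited so far: [21, 8, 40, 2]
  queue [34, 42, 1] -> pop 34, enqueue [none], visited so far: [21, 8, 40, 2, 34]
  queue [42, 1] -> pop 42, enqueue [none], visited so far: [21, 8, 40, 2, 34, 42]
  queue [1] -> pop 1, enqueue [none], visited so far: [21, 8, 40, 2, 34, 42, 1]
Result: [21, 8, 40, 2, 34, 42, 1]


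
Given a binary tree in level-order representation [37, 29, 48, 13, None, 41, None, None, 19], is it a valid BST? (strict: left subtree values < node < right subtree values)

Level-order array: [37, 29, 48, 13, None, 41, None, None, 19]
Validate using subtree bounds (lo, hi): at each node, require lo < value < hi,
then recurse left with hi=value and right with lo=value.
Preorder trace (stopping at first violation):
  at node 37 with bounds (-inf, +inf): OK
  at node 29 with bounds (-inf, 37): OK
  at node 13 with bounds (-inf, 29): OK
  at node 19 with bounds (13, 29): OK
  at node 48 with bounds (37, +inf): OK
  at node 41 with bounds (37, 48): OK
No violation found at any node.
Result: Valid BST


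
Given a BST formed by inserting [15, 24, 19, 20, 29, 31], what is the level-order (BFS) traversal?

Tree insertion order: [15, 24, 19, 20, 29, 31]
Tree (level-order array): [15, None, 24, 19, 29, None, 20, None, 31]
BFS from the root, enqueuing left then right child of each popped node:
  queue [15] -> pop 15, enqueue [24], visited so far: [15]
  queue [24] -> pop 24, enqueue [19, 29], visited so far: [15, 24]
  queue [19, 29] -> pop 19, enqueue [20], visited so far: [15, 24, 19]
  queue [29, 20] -> pop 29, enqueue [31], visited so far: [15, 24, 19, 29]
  queue [20, 31] -> pop 20, enqueue [none], visited so far: [15, 24, 19, 29, 20]
  queue [31] -> pop 31, enqueue [none], visited so far: [15, 24, 19, 29, 20, 31]
Result: [15, 24, 19, 29, 20, 31]


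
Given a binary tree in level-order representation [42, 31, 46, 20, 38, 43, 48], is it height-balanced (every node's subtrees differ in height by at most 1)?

Tree (level-order array): [42, 31, 46, 20, 38, 43, 48]
Definition: a tree is height-balanced if, at every node, |h(left) - h(right)| <= 1 (empty subtree has height -1).
Bottom-up per-node check:
  node 20: h_left=-1, h_right=-1, diff=0 [OK], height=0
  node 38: h_left=-1, h_right=-1, diff=0 [OK], height=0
  node 31: h_left=0, h_right=0, diff=0 [OK], height=1
  node 43: h_left=-1, h_right=-1, diff=0 [OK], height=0
  node 48: h_left=-1, h_right=-1, diff=0 [OK], height=0
  node 46: h_left=0, h_right=0, diff=0 [OK], height=1
  node 42: h_left=1, h_right=1, diff=0 [OK], height=2
All nodes satisfy the balance condition.
Result: Balanced


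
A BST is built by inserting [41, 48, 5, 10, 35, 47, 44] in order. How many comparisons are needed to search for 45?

Search path for 45: 41 -> 48 -> 47 -> 44
Found: False
Comparisons: 4


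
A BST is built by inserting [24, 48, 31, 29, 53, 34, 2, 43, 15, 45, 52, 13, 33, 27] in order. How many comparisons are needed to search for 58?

Search path for 58: 24 -> 48 -> 53
Found: False
Comparisons: 3


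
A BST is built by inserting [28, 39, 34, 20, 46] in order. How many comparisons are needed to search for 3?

Search path for 3: 28 -> 20
Found: False
Comparisons: 2


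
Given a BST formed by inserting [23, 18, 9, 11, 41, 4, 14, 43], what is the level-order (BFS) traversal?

Tree insertion order: [23, 18, 9, 11, 41, 4, 14, 43]
Tree (level-order array): [23, 18, 41, 9, None, None, 43, 4, 11, None, None, None, None, None, 14]
BFS from the root, enqueuing left then right child of each popped node:
  queue [23] -> pop 23, enqueue [18, 41], visited so far: [23]
  queue [18, 41] -> pop 18, enqueue [9], visited so far: [23, 18]
  queue [41, 9] -> pop 41, enqueue [43], visited so far: [23, 18, 41]
  queue [9, 43] -> pop 9, enqueue [4, 11], visited so far: [23, 18, 41, 9]
  queue [43, 4, 11] -> pop 43, enqueue [none], visited so far: [23, 18, 41, 9, 43]
  queue [4, 11] -> pop 4, enqueue [none], visited so far: [23, 18, 41, 9, 43, 4]
  queue [11] -> pop 11, enqueue [14], visited so far: [23, 18, 41, 9, 43, 4, 11]
  queue [14] -> pop 14, enqueue [none], visited so far: [23, 18, 41, 9, 43, 4, 11, 14]
Result: [23, 18, 41, 9, 43, 4, 11, 14]


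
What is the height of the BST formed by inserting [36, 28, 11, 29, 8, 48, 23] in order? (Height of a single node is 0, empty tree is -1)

Insertion order: [36, 28, 11, 29, 8, 48, 23]
Tree (level-order array): [36, 28, 48, 11, 29, None, None, 8, 23]
Compute height bottom-up (empty subtree = -1):
  height(8) = 1 + max(-1, -1) = 0
  height(23) = 1 + max(-1, -1) = 0
  height(11) = 1 + max(0, 0) = 1
  height(29) = 1 + max(-1, -1) = 0
  height(28) = 1 + max(1, 0) = 2
  height(48) = 1 + max(-1, -1) = 0
  height(36) = 1 + max(2, 0) = 3
Height = 3


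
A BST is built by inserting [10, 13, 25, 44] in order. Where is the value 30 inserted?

Starting tree (level order): [10, None, 13, None, 25, None, 44]
Insertion path: 10 -> 13 -> 25 -> 44
Result: insert 30 as left child of 44
Final tree (level order): [10, None, 13, None, 25, None, 44, 30]


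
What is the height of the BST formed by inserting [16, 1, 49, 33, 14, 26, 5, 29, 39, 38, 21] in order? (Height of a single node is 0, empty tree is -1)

Insertion order: [16, 1, 49, 33, 14, 26, 5, 29, 39, 38, 21]
Tree (level-order array): [16, 1, 49, None, 14, 33, None, 5, None, 26, 39, None, None, 21, 29, 38]
Compute height bottom-up (empty subtree = -1):
  height(5) = 1 + max(-1, -1) = 0
  height(14) = 1 + max(0, -1) = 1
  height(1) = 1 + max(-1, 1) = 2
  height(21) = 1 + max(-1, -1) = 0
  height(29) = 1 + max(-1, -1) = 0
  height(26) = 1 + max(0, 0) = 1
  height(38) = 1 + max(-1, -1) = 0
  height(39) = 1 + max(0, -1) = 1
  height(33) = 1 + max(1, 1) = 2
  height(49) = 1 + max(2, -1) = 3
  height(16) = 1 + max(2, 3) = 4
Height = 4


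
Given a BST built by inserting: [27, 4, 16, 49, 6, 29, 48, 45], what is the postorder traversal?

Tree insertion order: [27, 4, 16, 49, 6, 29, 48, 45]
Tree (level-order array): [27, 4, 49, None, 16, 29, None, 6, None, None, 48, None, None, 45]
Postorder traversal: [6, 16, 4, 45, 48, 29, 49, 27]


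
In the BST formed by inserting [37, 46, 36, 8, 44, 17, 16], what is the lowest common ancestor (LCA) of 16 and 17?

Tree insertion order: [37, 46, 36, 8, 44, 17, 16]
Tree (level-order array): [37, 36, 46, 8, None, 44, None, None, 17, None, None, 16]
In a BST, the LCA of p=16, q=17 is the first node v on the
root-to-leaf path with p <= v <= q (go left if both < v, right if both > v).
Walk from root:
  at 37: both 16 and 17 < 37, go left
  at 36: both 16 and 17 < 36, go left
  at 8: both 16 and 17 > 8, go right
  at 17: 16 <= 17 <= 17, this is the LCA
LCA = 17


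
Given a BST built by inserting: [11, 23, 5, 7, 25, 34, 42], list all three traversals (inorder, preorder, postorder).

Tree insertion order: [11, 23, 5, 7, 25, 34, 42]
Tree (level-order array): [11, 5, 23, None, 7, None, 25, None, None, None, 34, None, 42]
Inorder (L, root, R): [5, 7, 11, 23, 25, 34, 42]
Preorder (root, L, R): [11, 5, 7, 23, 25, 34, 42]
Postorder (L, R, root): [7, 5, 42, 34, 25, 23, 11]


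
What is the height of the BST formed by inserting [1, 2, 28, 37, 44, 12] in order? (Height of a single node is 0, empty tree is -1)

Insertion order: [1, 2, 28, 37, 44, 12]
Tree (level-order array): [1, None, 2, None, 28, 12, 37, None, None, None, 44]
Compute height bottom-up (empty subtree = -1):
  height(12) = 1 + max(-1, -1) = 0
  height(44) = 1 + max(-1, -1) = 0
  height(37) = 1 + max(-1, 0) = 1
  height(28) = 1 + max(0, 1) = 2
  height(2) = 1 + max(-1, 2) = 3
  height(1) = 1 + max(-1, 3) = 4
Height = 4


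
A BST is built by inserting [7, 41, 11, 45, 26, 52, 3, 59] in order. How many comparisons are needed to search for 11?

Search path for 11: 7 -> 41 -> 11
Found: True
Comparisons: 3


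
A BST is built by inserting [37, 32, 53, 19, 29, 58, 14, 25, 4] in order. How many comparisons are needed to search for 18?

Search path for 18: 37 -> 32 -> 19 -> 14
Found: False
Comparisons: 4


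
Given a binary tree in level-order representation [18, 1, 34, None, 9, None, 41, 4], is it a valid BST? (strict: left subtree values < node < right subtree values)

Level-order array: [18, 1, 34, None, 9, None, 41, 4]
Validate using subtree bounds (lo, hi): at each node, require lo < value < hi,
then recurse left with hi=value and right with lo=value.
Preorder trace (stopping at first violation):
  at node 18 with bounds (-inf, +inf): OK
  at node 1 with bounds (-inf, 18): OK
  at node 9 with bounds (1, 18): OK
  at node 4 with bounds (1, 9): OK
  at node 34 with bounds (18, +inf): OK
  at node 41 with bounds (34, +inf): OK
No violation found at any node.
Result: Valid BST


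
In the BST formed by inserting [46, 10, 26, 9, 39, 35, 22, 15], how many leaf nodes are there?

Tree built from: [46, 10, 26, 9, 39, 35, 22, 15]
Tree (level-order array): [46, 10, None, 9, 26, None, None, 22, 39, 15, None, 35]
Rule: A leaf has 0 children.
Per-node child counts:
  node 46: 1 child(ren)
  node 10: 2 child(ren)
  node 9: 0 child(ren)
  node 26: 2 child(ren)
  node 22: 1 child(ren)
  node 15: 0 child(ren)
  node 39: 1 child(ren)
  node 35: 0 child(ren)
Matching nodes: [9, 15, 35]
Count of leaf nodes: 3


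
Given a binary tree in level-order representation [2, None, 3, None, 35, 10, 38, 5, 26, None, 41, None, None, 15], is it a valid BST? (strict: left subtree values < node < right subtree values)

Level-order array: [2, None, 3, None, 35, 10, 38, 5, 26, None, 41, None, None, 15]
Validate using subtree bounds (lo, hi): at each node, require lo < value < hi,
then recurse left with hi=value and right with lo=value.
Preorder trace (stopping at first violation):
  at node 2 with bounds (-inf, +inf): OK
  at node 3 with bounds (2, +inf): OK
  at node 35 with bounds (3, +inf): OK
  at node 10 with bounds (3, 35): OK
  at node 5 with bounds (3, 10): OK
  at node 26 with bounds (10, 35): OK
  at node 15 with bounds (10, 26): OK
  at node 38 with bounds (35, +inf): OK
  at node 41 with bounds (38, +inf): OK
No violation found at any node.
Result: Valid BST


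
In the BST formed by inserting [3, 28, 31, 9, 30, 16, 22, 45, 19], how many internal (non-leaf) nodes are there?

Tree built from: [3, 28, 31, 9, 30, 16, 22, 45, 19]
Tree (level-order array): [3, None, 28, 9, 31, None, 16, 30, 45, None, 22, None, None, None, None, 19]
Rule: An internal node has at least one child.
Per-node child counts:
  node 3: 1 child(ren)
  node 28: 2 child(ren)
  node 9: 1 child(ren)
  node 16: 1 child(ren)
  node 22: 1 child(ren)
  node 19: 0 child(ren)
  node 31: 2 child(ren)
  node 30: 0 child(ren)
  node 45: 0 child(ren)
Matching nodes: [3, 28, 9, 16, 22, 31]
Count of internal (non-leaf) nodes: 6


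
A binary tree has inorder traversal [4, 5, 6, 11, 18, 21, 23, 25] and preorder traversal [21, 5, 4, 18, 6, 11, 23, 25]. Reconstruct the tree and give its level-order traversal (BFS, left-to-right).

Inorder:  [4, 5, 6, 11, 18, 21, 23, 25]
Preorder: [21, 5, 4, 18, 6, 11, 23, 25]
Algorithm: preorder visits root first, so consume preorder in order;
for each root, split the current inorder slice at that value into
left-subtree inorder and right-subtree inorder, then recurse.
Recursive splits:
  root=21; inorder splits into left=[4, 5, 6, 11, 18], right=[23, 25]
  root=5; inorder splits into left=[4], right=[6, 11, 18]
  root=4; inorder splits into left=[], right=[]
  root=18; inorder splits into left=[6, 11], right=[]
  root=6; inorder splits into left=[], right=[11]
  root=11; inorder splits into left=[], right=[]
  root=23; inorder splits into left=[], right=[25]
  root=25; inorder splits into left=[], right=[]
Reconstructed level-order: [21, 5, 23, 4, 18, 25, 6, 11]


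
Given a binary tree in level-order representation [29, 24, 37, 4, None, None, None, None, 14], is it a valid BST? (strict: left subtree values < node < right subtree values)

Level-order array: [29, 24, 37, 4, None, None, None, None, 14]
Validate using subtree bounds (lo, hi): at each node, require lo < value < hi,
then recurse left with hi=value and right with lo=value.
Preorder trace (stopping at first violation):
  at node 29 with bounds (-inf, +inf): OK
  at node 24 with bounds (-inf, 29): OK
  at node 4 with bounds (-inf, 24): OK
  at node 14 with bounds (4, 24): OK
  at node 37 with bounds (29, +inf): OK
No violation found at any node.
Result: Valid BST


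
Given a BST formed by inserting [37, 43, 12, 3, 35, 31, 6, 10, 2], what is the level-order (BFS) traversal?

Tree insertion order: [37, 43, 12, 3, 35, 31, 6, 10, 2]
Tree (level-order array): [37, 12, 43, 3, 35, None, None, 2, 6, 31, None, None, None, None, 10]
BFS from the root, enqueuing left then right child of each popped node:
  queue [37] -> pop 37, enqueue [12, 43], visited so far: [37]
  queue [12, 43] -> pop 12, enqueue [3, 35], visited so far: [37, 12]
  queue [43, 3, 35] -> pop 43, enqueue [none], visited so far: [37, 12, 43]
  queue [3, 35] -> pop 3, enqueue [2, 6], visited so far: [37, 12, 43, 3]
  queue [35, 2, 6] -> pop 35, enqueue [31], visited so far: [37, 12, 43, 3, 35]
  queue [2, 6, 31] -> pop 2, enqueue [none], visited so far: [37, 12, 43, 3, 35, 2]
  queue [6, 31] -> pop 6, enqueue [10], visited so far: [37, 12, 43, 3, 35, 2, 6]
  queue [31, 10] -> pop 31, enqueue [none], visited so far: [37, 12, 43, 3, 35, 2, 6, 31]
  queue [10] -> pop 10, enqueue [none], visited so far: [37, 12, 43, 3, 35, 2, 6, 31, 10]
Result: [37, 12, 43, 3, 35, 2, 6, 31, 10]


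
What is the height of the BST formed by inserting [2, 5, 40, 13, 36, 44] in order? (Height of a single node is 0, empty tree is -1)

Insertion order: [2, 5, 40, 13, 36, 44]
Tree (level-order array): [2, None, 5, None, 40, 13, 44, None, 36]
Compute height bottom-up (empty subtree = -1):
  height(36) = 1 + max(-1, -1) = 0
  height(13) = 1 + max(-1, 0) = 1
  height(44) = 1 + max(-1, -1) = 0
  height(40) = 1 + max(1, 0) = 2
  height(5) = 1 + max(-1, 2) = 3
  height(2) = 1 + max(-1, 3) = 4
Height = 4


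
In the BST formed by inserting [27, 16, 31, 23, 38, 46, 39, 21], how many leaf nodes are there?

Tree built from: [27, 16, 31, 23, 38, 46, 39, 21]
Tree (level-order array): [27, 16, 31, None, 23, None, 38, 21, None, None, 46, None, None, 39]
Rule: A leaf has 0 children.
Per-node child counts:
  node 27: 2 child(ren)
  node 16: 1 child(ren)
  node 23: 1 child(ren)
  node 21: 0 child(ren)
  node 31: 1 child(ren)
  node 38: 1 child(ren)
  node 46: 1 child(ren)
  node 39: 0 child(ren)
Matching nodes: [21, 39]
Count of leaf nodes: 2


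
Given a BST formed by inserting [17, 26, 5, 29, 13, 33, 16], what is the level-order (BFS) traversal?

Tree insertion order: [17, 26, 5, 29, 13, 33, 16]
Tree (level-order array): [17, 5, 26, None, 13, None, 29, None, 16, None, 33]
BFS from the root, enqueuing left then right child of each popped node:
  queue [17] -> pop 17, enqueue [5, 26], visited so far: [17]
  queue [5, 26] -> pop 5, enqueue [13], visited so far: [17, 5]
  queue [26, 13] -> pop 26, enqueue [29], visited so far: [17, 5, 26]
  queue [13, 29] -> pop 13, enqueue [16], visited so far: [17, 5, 26, 13]
  queue [29, 16] -> pop 29, enqueue [33], visited so far: [17, 5, 26, 13, 29]
  queue [16, 33] -> pop 16, enqueue [none], visited so far: [17, 5, 26, 13, 29, 16]
  queue [33] -> pop 33, enqueue [none], visited so far: [17, 5, 26, 13, 29, 16, 33]
Result: [17, 5, 26, 13, 29, 16, 33]


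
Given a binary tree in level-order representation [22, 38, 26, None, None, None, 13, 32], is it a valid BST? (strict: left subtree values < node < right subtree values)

Level-order array: [22, 38, 26, None, None, None, 13, 32]
Validate using subtree bounds (lo, hi): at each node, require lo < value < hi,
then recurse left with hi=value and right with lo=value.
Preorder trace (stopping at first violation):
  at node 22 with bounds (-inf, +inf): OK
  at node 38 with bounds (-inf, 22): VIOLATION
Node 38 violates its bound: not (-inf < 38 < 22).
Result: Not a valid BST


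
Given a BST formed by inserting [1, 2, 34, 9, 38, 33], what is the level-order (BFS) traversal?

Tree insertion order: [1, 2, 34, 9, 38, 33]
Tree (level-order array): [1, None, 2, None, 34, 9, 38, None, 33]
BFS from the root, enqueuing left then right child of each popped node:
  queue [1] -> pop 1, enqueue [2], visited so far: [1]
  queue [2] -> pop 2, enqueue [34], visited so far: [1, 2]
  queue [34] -> pop 34, enqueue [9, 38], visited so far: [1, 2, 34]
  queue [9, 38] -> pop 9, enqueue [33], visited so far: [1, 2, 34, 9]
  queue [38, 33] -> pop 38, enqueue [none], visited so far: [1, 2, 34, 9, 38]
  queue [33] -> pop 33, enqueue [none], visited so far: [1, 2, 34, 9, 38, 33]
Result: [1, 2, 34, 9, 38, 33]


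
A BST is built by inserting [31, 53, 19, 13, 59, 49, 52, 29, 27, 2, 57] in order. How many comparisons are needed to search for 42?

Search path for 42: 31 -> 53 -> 49
Found: False
Comparisons: 3


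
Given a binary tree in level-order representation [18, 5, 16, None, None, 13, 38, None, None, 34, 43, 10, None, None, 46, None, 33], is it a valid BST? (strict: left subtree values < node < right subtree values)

Level-order array: [18, 5, 16, None, None, 13, 38, None, None, 34, 43, 10, None, None, 46, None, 33]
Validate using subtree bounds (lo, hi): at each node, require lo < value < hi,
then recurse left with hi=value and right with lo=value.
Preorder trace (stopping at first violation):
  at node 18 with bounds (-inf, +inf): OK
  at node 5 with bounds (-inf, 18): OK
  at node 16 with bounds (18, +inf): VIOLATION
Node 16 violates its bound: not (18 < 16 < +inf).
Result: Not a valid BST


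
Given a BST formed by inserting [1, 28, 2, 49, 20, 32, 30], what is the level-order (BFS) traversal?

Tree insertion order: [1, 28, 2, 49, 20, 32, 30]
Tree (level-order array): [1, None, 28, 2, 49, None, 20, 32, None, None, None, 30]
BFS from the root, enqueuing left then right child of each popped node:
  queue [1] -> pop 1, enqueue [28], visited so far: [1]
  queue [28] -> pop 28, enqueue [2, 49], visited so far: [1, 28]
  queue [2, 49] -> pop 2, enqueue [20], visited so far: [1, 28, 2]
  queue [49, 20] -> pop 49, enqueue [32], visited so far: [1, 28, 2, 49]
  queue [20, 32] -> pop 20, enqueue [none], visited so far: [1, 28, 2, 49, 20]
  queue [32] -> pop 32, enqueue [30], visited so far: [1, 28, 2, 49, 20, 32]
  queue [30] -> pop 30, enqueue [none], visited so far: [1, 28, 2, 49, 20, 32, 30]
Result: [1, 28, 2, 49, 20, 32, 30]


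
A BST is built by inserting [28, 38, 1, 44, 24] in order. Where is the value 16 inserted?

Starting tree (level order): [28, 1, 38, None, 24, None, 44]
Insertion path: 28 -> 1 -> 24
Result: insert 16 as left child of 24
Final tree (level order): [28, 1, 38, None, 24, None, 44, 16]


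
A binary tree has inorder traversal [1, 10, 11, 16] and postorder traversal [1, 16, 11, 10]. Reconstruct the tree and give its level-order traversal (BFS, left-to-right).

Inorder:   [1, 10, 11, 16]
Postorder: [1, 16, 11, 10]
Algorithm: postorder visits root last, so walk postorder right-to-left;
each value is the root of the current inorder slice — split it at that
value, recurse on the right subtree first, then the left.
Recursive splits:
  root=10; inorder splits into left=[1], right=[11, 16]
  root=11; inorder splits into left=[], right=[16]
  root=16; inorder splits into left=[], right=[]
  root=1; inorder splits into left=[], right=[]
Reconstructed level-order: [10, 1, 11, 16]


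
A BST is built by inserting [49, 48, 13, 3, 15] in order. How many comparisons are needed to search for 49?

Search path for 49: 49
Found: True
Comparisons: 1


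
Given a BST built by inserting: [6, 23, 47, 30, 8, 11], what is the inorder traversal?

Tree insertion order: [6, 23, 47, 30, 8, 11]
Tree (level-order array): [6, None, 23, 8, 47, None, 11, 30]
Inorder traversal: [6, 8, 11, 23, 30, 47]


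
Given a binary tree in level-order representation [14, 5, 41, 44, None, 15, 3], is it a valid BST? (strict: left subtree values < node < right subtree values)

Level-order array: [14, 5, 41, 44, None, 15, 3]
Validate using subtree bounds (lo, hi): at each node, require lo < value < hi,
then recurse left with hi=value and right with lo=value.
Preorder trace (stopping at first violation):
  at node 14 with bounds (-inf, +inf): OK
  at node 5 with bounds (-inf, 14): OK
  at node 44 with bounds (-inf, 5): VIOLATION
Node 44 violates its bound: not (-inf < 44 < 5).
Result: Not a valid BST


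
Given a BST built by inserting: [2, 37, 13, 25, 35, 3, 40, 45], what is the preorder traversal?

Tree insertion order: [2, 37, 13, 25, 35, 3, 40, 45]
Tree (level-order array): [2, None, 37, 13, 40, 3, 25, None, 45, None, None, None, 35]
Preorder traversal: [2, 37, 13, 3, 25, 35, 40, 45]


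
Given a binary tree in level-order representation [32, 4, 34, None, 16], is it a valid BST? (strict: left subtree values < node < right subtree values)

Level-order array: [32, 4, 34, None, 16]
Validate using subtree bounds (lo, hi): at each node, require lo < value < hi,
then recurse left with hi=value and right with lo=value.
Preorder trace (stopping at first violation):
  at node 32 with bounds (-inf, +inf): OK
  at node 4 with bounds (-inf, 32): OK
  at node 16 with bounds (4, 32): OK
  at node 34 with bounds (32, +inf): OK
No violation found at any node.
Result: Valid BST


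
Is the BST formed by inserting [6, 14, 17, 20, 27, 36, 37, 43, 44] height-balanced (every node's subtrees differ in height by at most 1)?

Tree (level-order array): [6, None, 14, None, 17, None, 20, None, 27, None, 36, None, 37, None, 43, None, 44]
Definition: a tree is height-balanced if, at every node, |h(left) - h(right)| <= 1 (empty subtree has height -1).
Bottom-up per-node check:
  node 44: h_left=-1, h_right=-1, diff=0 [OK], height=0
  node 43: h_left=-1, h_right=0, diff=1 [OK], height=1
  node 37: h_left=-1, h_right=1, diff=2 [FAIL (|-1-1|=2 > 1)], height=2
  node 36: h_left=-1, h_right=2, diff=3 [FAIL (|-1-2|=3 > 1)], height=3
  node 27: h_left=-1, h_right=3, diff=4 [FAIL (|-1-3|=4 > 1)], height=4
  node 20: h_left=-1, h_right=4, diff=5 [FAIL (|-1-4|=5 > 1)], height=5
  node 17: h_left=-1, h_right=5, diff=6 [FAIL (|-1-5|=6 > 1)], height=6
  node 14: h_left=-1, h_right=6, diff=7 [FAIL (|-1-6|=7 > 1)], height=7
  node 6: h_left=-1, h_right=7, diff=8 [FAIL (|-1-7|=8 > 1)], height=8
Node 37 violates the condition: |-1 - 1| = 2 > 1.
Result: Not balanced


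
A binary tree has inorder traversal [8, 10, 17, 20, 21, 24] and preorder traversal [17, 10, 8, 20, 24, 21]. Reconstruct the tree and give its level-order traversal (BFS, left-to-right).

Inorder:  [8, 10, 17, 20, 21, 24]
Preorder: [17, 10, 8, 20, 24, 21]
Algorithm: preorder visits root first, so consume preorder in order;
for each root, split the current inorder slice at that value into
left-subtree inorder and right-subtree inorder, then recurse.
Recursive splits:
  root=17; inorder splits into left=[8, 10], right=[20, 21, 24]
  root=10; inorder splits into left=[8], right=[]
  root=8; inorder splits into left=[], right=[]
  root=20; inorder splits into left=[], right=[21, 24]
  root=24; inorder splits into left=[21], right=[]
  root=21; inorder splits into left=[], right=[]
Reconstructed level-order: [17, 10, 20, 8, 24, 21]


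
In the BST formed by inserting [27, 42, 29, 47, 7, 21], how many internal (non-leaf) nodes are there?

Tree built from: [27, 42, 29, 47, 7, 21]
Tree (level-order array): [27, 7, 42, None, 21, 29, 47]
Rule: An internal node has at least one child.
Per-node child counts:
  node 27: 2 child(ren)
  node 7: 1 child(ren)
  node 21: 0 child(ren)
  node 42: 2 child(ren)
  node 29: 0 child(ren)
  node 47: 0 child(ren)
Matching nodes: [27, 7, 42]
Count of internal (non-leaf) nodes: 3


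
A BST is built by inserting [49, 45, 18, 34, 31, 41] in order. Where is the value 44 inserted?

Starting tree (level order): [49, 45, None, 18, None, None, 34, 31, 41]
Insertion path: 49 -> 45 -> 18 -> 34 -> 41
Result: insert 44 as right child of 41
Final tree (level order): [49, 45, None, 18, None, None, 34, 31, 41, None, None, None, 44]


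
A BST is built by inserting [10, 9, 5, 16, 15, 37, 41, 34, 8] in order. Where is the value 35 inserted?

Starting tree (level order): [10, 9, 16, 5, None, 15, 37, None, 8, None, None, 34, 41]
Insertion path: 10 -> 16 -> 37 -> 34
Result: insert 35 as right child of 34
Final tree (level order): [10, 9, 16, 5, None, 15, 37, None, 8, None, None, 34, 41, None, None, None, 35]


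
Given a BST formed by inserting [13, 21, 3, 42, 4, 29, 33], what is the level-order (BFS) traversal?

Tree insertion order: [13, 21, 3, 42, 4, 29, 33]
Tree (level-order array): [13, 3, 21, None, 4, None, 42, None, None, 29, None, None, 33]
BFS from the root, enqueuing left then right child of each popped node:
  queue [13] -> pop 13, enqueue [3, 21], visited so far: [13]
  queue [3, 21] -> pop 3, enqueue [4], visited so far: [13, 3]
  queue [21, 4] -> pop 21, enqueue [42], visited so far: [13, 3, 21]
  queue [4, 42] -> pop 4, enqueue [none], visited so far: [13, 3, 21, 4]
  queue [42] -> pop 42, enqueue [29], visited so far: [13, 3, 21, 4, 42]
  queue [29] -> pop 29, enqueue [33], visited so far: [13, 3, 21, 4, 42, 29]
  queue [33] -> pop 33, enqueue [none], visited so far: [13, 3, 21, 4, 42, 29, 33]
Result: [13, 3, 21, 4, 42, 29, 33]


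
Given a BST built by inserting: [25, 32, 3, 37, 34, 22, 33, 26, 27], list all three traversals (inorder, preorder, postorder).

Tree insertion order: [25, 32, 3, 37, 34, 22, 33, 26, 27]
Tree (level-order array): [25, 3, 32, None, 22, 26, 37, None, None, None, 27, 34, None, None, None, 33]
Inorder (L, root, R): [3, 22, 25, 26, 27, 32, 33, 34, 37]
Preorder (root, L, R): [25, 3, 22, 32, 26, 27, 37, 34, 33]
Postorder (L, R, root): [22, 3, 27, 26, 33, 34, 37, 32, 25]


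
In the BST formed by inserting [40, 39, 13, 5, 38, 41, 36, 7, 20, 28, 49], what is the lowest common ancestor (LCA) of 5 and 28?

Tree insertion order: [40, 39, 13, 5, 38, 41, 36, 7, 20, 28, 49]
Tree (level-order array): [40, 39, 41, 13, None, None, 49, 5, 38, None, None, None, 7, 36, None, None, None, 20, None, None, 28]
In a BST, the LCA of p=5, q=28 is the first node v on the
root-to-leaf path with p <= v <= q (go left if both < v, right if both > v).
Walk from root:
  at 40: both 5 and 28 < 40, go left
  at 39: both 5 and 28 < 39, go left
  at 13: 5 <= 13 <= 28, this is the LCA
LCA = 13


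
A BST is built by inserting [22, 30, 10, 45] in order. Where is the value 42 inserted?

Starting tree (level order): [22, 10, 30, None, None, None, 45]
Insertion path: 22 -> 30 -> 45
Result: insert 42 as left child of 45
Final tree (level order): [22, 10, 30, None, None, None, 45, 42]


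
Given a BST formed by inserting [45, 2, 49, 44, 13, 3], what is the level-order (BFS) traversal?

Tree insertion order: [45, 2, 49, 44, 13, 3]
Tree (level-order array): [45, 2, 49, None, 44, None, None, 13, None, 3]
BFS from the root, enqueuing left then right child of each popped node:
  queue [45] -> pop 45, enqueue [2, 49], visited so far: [45]
  queue [2, 49] -> pop 2, enqueue [44], visited so far: [45, 2]
  queue [49, 44] -> pop 49, enqueue [none], visited so far: [45, 2, 49]
  queue [44] -> pop 44, enqueue [13], visited so far: [45, 2, 49, 44]
  queue [13] -> pop 13, enqueue [3], visited so far: [45, 2, 49, 44, 13]
  queue [3] -> pop 3, enqueue [none], visited so far: [45, 2, 49, 44, 13, 3]
Result: [45, 2, 49, 44, 13, 3]


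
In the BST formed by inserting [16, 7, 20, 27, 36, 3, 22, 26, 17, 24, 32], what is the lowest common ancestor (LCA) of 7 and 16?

Tree insertion order: [16, 7, 20, 27, 36, 3, 22, 26, 17, 24, 32]
Tree (level-order array): [16, 7, 20, 3, None, 17, 27, None, None, None, None, 22, 36, None, 26, 32, None, 24]
In a BST, the LCA of p=7, q=16 is the first node v on the
root-to-leaf path with p <= v <= q (go left if both < v, right if both > v).
Walk from root:
  at 16: 7 <= 16 <= 16, this is the LCA
LCA = 16


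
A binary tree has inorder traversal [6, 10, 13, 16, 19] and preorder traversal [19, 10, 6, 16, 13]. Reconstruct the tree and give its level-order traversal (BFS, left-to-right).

Inorder:  [6, 10, 13, 16, 19]
Preorder: [19, 10, 6, 16, 13]
Algorithm: preorder visits root first, so consume preorder in order;
for each root, split the current inorder slice at that value into
left-subtree inorder and right-subtree inorder, then recurse.
Recursive splits:
  root=19; inorder splits into left=[6, 10, 13, 16], right=[]
  root=10; inorder splits into left=[6], right=[13, 16]
  root=6; inorder splits into left=[], right=[]
  root=16; inorder splits into left=[13], right=[]
  root=13; inorder splits into left=[], right=[]
Reconstructed level-order: [19, 10, 6, 16, 13]


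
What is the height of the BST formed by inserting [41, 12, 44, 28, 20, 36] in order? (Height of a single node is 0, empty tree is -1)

Insertion order: [41, 12, 44, 28, 20, 36]
Tree (level-order array): [41, 12, 44, None, 28, None, None, 20, 36]
Compute height bottom-up (empty subtree = -1):
  height(20) = 1 + max(-1, -1) = 0
  height(36) = 1 + max(-1, -1) = 0
  height(28) = 1 + max(0, 0) = 1
  height(12) = 1 + max(-1, 1) = 2
  height(44) = 1 + max(-1, -1) = 0
  height(41) = 1 + max(2, 0) = 3
Height = 3


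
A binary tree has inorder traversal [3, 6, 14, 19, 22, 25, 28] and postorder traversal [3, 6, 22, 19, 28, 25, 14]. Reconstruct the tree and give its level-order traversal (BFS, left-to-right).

Inorder:   [3, 6, 14, 19, 22, 25, 28]
Postorder: [3, 6, 22, 19, 28, 25, 14]
Algorithm: postorder visits root last, so walk postorder right-to-left;
each value is the root of the current inorder slice — split it at that
value, recurse on the right subtree first, then the left.
Recursive splits:
  root=14; inorder splits into left=[3, 6], right=[19, 22, 25, 28]
  root=25; inorder splits into left=[19, 22], right=[28]
  root=28; inorder splits into left=[], right=[]
  root=19; inorder splits into left=[], right=[22]
  root=22; inorder splits into left=[], right=[]
  root=6; inorder splits into left=[3], right=[]
  root=3; inorder splits into left=[], right=[]
Reconstructed level-order: [14, 6, 25, 3, 19, 28, 22]


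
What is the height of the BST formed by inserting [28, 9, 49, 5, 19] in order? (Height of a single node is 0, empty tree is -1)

Insertion order: [28, 9, 49, 5, 19]
Tree (level-order array): [28, 9, 49, 5, 19]
Compute height bottom-up (empty subtree = -1):
  height(5) = 1 + max(-1, -1) = 0
  height(19) = 1 + max(-1, -1) = 0
  height(9) = 1 + max(0, 0) = 1
  height(49) = 1 + max(-1, -1) = 0
  height(28) = 1 + max(1, 0) = 2
Height = 2


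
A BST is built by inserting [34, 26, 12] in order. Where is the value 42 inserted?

Starting tree (level order): [34, 26, None, 12]
Insertion path: 34
Result: insert 42 as right child of 34
Final tree (level order): [34, 26, 42, 12]


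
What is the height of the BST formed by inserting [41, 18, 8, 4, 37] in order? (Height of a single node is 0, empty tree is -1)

Insertion order: [41, 18, 8, 4, 37]
Tree (level-order array): [41, 18, None, 8, 37, 4]
Compute height bottom-up (empty subtree = -1):
  height(4) = 1 + max(-1, -1) = 0
  height(8) = 1 + max(0, -1) = 1
  height(37) = 1 + max(-1, -1) = 0
  height(18) = 1 + max(1, 0) = 2
  height(41) = 1 + max(2, -1) = 3
Height = 3


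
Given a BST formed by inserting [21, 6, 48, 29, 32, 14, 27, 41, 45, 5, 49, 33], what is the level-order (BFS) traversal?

Tree insertion order: [21, 6, 48, 29, 32, 14, 27, 41, 45, 5, 49, 33]
Tree (level-order array): [21, 6, 48, 5, 14, 29, 49, None, None, None, None, 27, 32, None, None, None, None, None, 41, 33, 45]
BFS from the root, enqueuing left then right child of each popped node:
  queue [21] -> pop 21, enqueue [6, 48], visited so far: [21]
  queue [6, 48] -> pop 6, enqueue [5, 14], visited so far: [21, 6]
  queue [48, 5, 14] -> pop 48, enqueue [29, 49], visited so far: [21, 6, 48]
  queue [5, 14, 29, 49] -> pop 5, enqueue [none], visited so far: [21, 6, 48, 5]
  queue [14, 29, 49] -> pop 14, enqueue [none], visited so far: [21, 6, 48, 5, 14]
  queue [29, 49] -> pop 29, enqueue [27, 32], visited so far: [21, 6, 48, 5, 14, 29]
  queue [49, 27, 32] -> pop 49, enqueue [none], visited so far: [21, 6, 48, 5, 14, 29, 49]
  queue [27, 32] -> pop 27, enqueue [none], visited so far: [21, 6, 48, 5, 14, 29, 49, 27]
  queue [32] -> pop 32, enqueue [41], visited so far: [21, 6, 48, 5, 14, 29, 49, 27, 32]
  queue [41] -> pop 41, enqueue [33, 45], visited so far: [21, 6, 48, 5, 14, 29, 49, 27, 32, 41]
  queue [33, 45] -> pop 33, enqueue [none], visited so far: [21, 6, 48, 5, 14, 29, 49, 27, 32, 41, 33]
  queue [45] -> pop 45, enqueue [none], visited so far: [21, 6, 48, 5, 14, 29, 49, 27, 32, 41, 33, 45]
Result: [21, 6, 48, 5, 14, 29, 49, 27, 32, 41, 33, 45]


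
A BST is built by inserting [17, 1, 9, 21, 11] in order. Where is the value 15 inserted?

Starting tree (level order): [17, 1, 21, None, 9, None, None, None, 11]
Insertion path: 17 -> 1 -> 9 -> 11
Result: insert 15 as right child of 11
Final tree (level order): [17, 1, 21, None, 9, None, None, None, 11, None, 15]


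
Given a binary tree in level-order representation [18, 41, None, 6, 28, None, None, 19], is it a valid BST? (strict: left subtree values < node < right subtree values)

Level-order array: [18, 41, None, 6, 28, None, None, 19]
Validate using subtree bounds (lo, hi): at each node, require lo < value < hi,
then recurse left with hi=value and right with lo=value.
Preorder trace (stopping at first violation):
  at node 18 with bounds (-inf, +inf): OK
  at node 41 with bounds (-inf, 18): VIOLATION
Node 41 violates its bound: not (-inf < 41 < 18).
Result: Not a valid BST


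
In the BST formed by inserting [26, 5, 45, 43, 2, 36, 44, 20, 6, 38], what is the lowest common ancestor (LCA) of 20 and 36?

Tree insertion order: [26, 5, 45, 43, 2, 36, 44, 20, 6, 38]
Tree (level-order array): [26, 5, 45, 2, 20, 43, None, None, None, 6, None, 36, 44, None, None, None, 38]
In a BST, the LCA of p=20, q=36 is the first node v on the
root-to-leaf path with p <= v <= q (go left if both < v, right if both > v).
Walk from root:
  at 26: 20 <= 26 <= 36, this is the LCA
LCA = 26


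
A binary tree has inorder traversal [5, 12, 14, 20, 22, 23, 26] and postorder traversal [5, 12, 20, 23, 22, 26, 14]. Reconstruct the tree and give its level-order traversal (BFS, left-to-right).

Inorder:   [5, 12, 14, 20, 22, 23, 26]
Postorder: [5, 12, 20, 23, 22, 26, 14]
Algorithm: postorder visits root last, so walk postorder right-to-left;
each value is the root of the current inorder slice — split it at that
value, recurse on the right subtree first, then the left.
Recursive splits:
  root=14; inorder splits into left=[5, 12], right=[20, 22, 23, 26]
  root=26; inorder splits into left=[20, 22, 23], right=[]
  root=22; inorder splits into left=[20], right=[23]
  root=23; inorder splits into left=[], right=[]
  root=20; inorder splits into left=[], right=[]
  root=12; inorder splits into left=[5], right=[]
  root=5; inorder splits into left=[], right=[]
Reconstructed level-order: [14, 12, 26, 5, 22, 20, 23]


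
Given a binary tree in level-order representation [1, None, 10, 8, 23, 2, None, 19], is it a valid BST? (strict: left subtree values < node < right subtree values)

Level-order array: [1, None, 10, 8, 23, 2, None, 19]
Validate using subtree bounds (lo, hi): at each node, require lo < value < hi,
then recurse left with hi=value and right with lo=value.
Preorder trace (stopping at first violation):
  at node 1 with bounds (-inf, +inf): OK
  at node 10 with bounds (1, +inf): OK
  at node 8 with bounds (1, 10): OK
  at node 2 with bounds (1, 8): OK
  at node 23 with bounds (10, +inf): OK
  at node 19 with bounds (10, 23): OK
No violation found at any node.
Result: Valid BST


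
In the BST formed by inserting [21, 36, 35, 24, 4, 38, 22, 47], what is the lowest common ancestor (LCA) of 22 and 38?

Tree insertion order: [21, 36, 35, 24, 4, 38, 22, 47]
Tree (level-order array): [21, 4, 36, None, None, 35, 38, 24, None, None, 47, 22]
In a BST, the LCA of p=22, q=38 is the first node v on the
root-to-leaf path with p <= v <= q (go left if both < v, right if both > v).
Walk from root:
  at 21: both 22 and 38 > 21, go right
  at 36: 22 <= 36 <= 38, this is the LCA
LCA = 36


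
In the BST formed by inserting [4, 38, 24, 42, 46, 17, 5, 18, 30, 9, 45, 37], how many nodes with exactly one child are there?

Tree built from: [4, 38, 24, 42, 46, 17, 5, 18, 30, 9, 45, 37]
Tree (level-order array): [4, None, 38, 24, 42, 17, 30, None, 46, 5, 18, None, 37, 45, None, None, 9]
Rule: These are nodes with exactly 1 non-null child.
Per-node child counts:
  node 4: 1 child(ren)
  node 38: 2 child(ren)
  node 24: 2 child(ren)
  node 17: 2 child(ren)
  node 5: 1 child(ren)
  node 9: 0 child(ren)
  node 18: 0 child(ren)
  node 30: 1 child(ren)
  node 37: 0 child(ren)
  node 42: 1 child(ren)
  node 46: 1 child(ren)
  node 45: 0 child(ren)
Matching nodes: [4, 5, 30, 42, 46]
Count of nodes with exactly one child: 5


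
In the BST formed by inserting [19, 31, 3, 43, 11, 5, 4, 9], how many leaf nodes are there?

Tree built from: [19, 31, 3, 43, 11, 5, 4, 9]
Tree (level-order array): [19, 3, 31, None, 11, None, 43, 5, None, None, None, 4, 9]
Rule: A leaf has 0 children.
Per-node child counts:
  node 19: 2 child(ren)
  node 3: 1 child(ren)
  node 11: 1 child(ren)
  node 5: 2 child(ren)
  node 4: 0 child(ren)
  node 9: 0 child(ren)
  node 31: 1 child(ren)
  node 43: 0 child(ren)
Matching nodes: [4, 9, 43]
Count of leaf nodes: 3


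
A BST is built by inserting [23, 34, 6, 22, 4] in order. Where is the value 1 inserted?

Starting tree (level order): [23, 6, 34, 4, 22]
Insertion path: 23 -> 6 -> 4
Result: insert 1 as left child of 4
Final tree (level order): [23, 6, 34, 4, 22, None, None, 1]


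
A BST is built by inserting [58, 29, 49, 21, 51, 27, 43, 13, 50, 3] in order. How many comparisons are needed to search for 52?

Search path for 52: 58 -> 29 -> 49 -> 51
Found: False
Comparisons: 4


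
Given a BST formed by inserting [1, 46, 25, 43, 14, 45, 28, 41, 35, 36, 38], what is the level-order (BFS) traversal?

Tree insertion order: [1, 46, 25, 43, 14, 45, 28, 41, 35, 36, 38]
Tree (level-order array): [1, None, 46, 25, None, 14, 43, None, None, 28, 45, None, 41, None, None, 35, None, None, 36, None, 38]
BFS from the root, enqueuing left then right child of each popped node:
  queue [1] -> pop 1, enqueue [46], visited so far: [1]
  queue [46] -> pop 46, enqueue [25], visited so far: [1, 46]
  queue [25] -> pop 25, enqueue [14, 43], visited so far: [1, 46, 25]
  queue [14, 43] -> pop 14, enqueue [none], visited so far: [1, 46, 25, 14]
  queue [43] -> pop 43, enqueue [28, 45], visited so far: [1, 46, 25, 14, 43]
  queue [28, 45] -> pop 28, enqueue [41], visited so far: [1, 46, 25, 14, 43, 28]
  queue [45, 41] -> pop 45, enqueue [none], visited so far: [1, 46, 25, 14, 43, 28, 45]
  queue [41] -> pop 41, enqueue [35], visited so far: [1, 46, 25, 14, 43, 28, 45, 41]
  queue [35] -> pop 35, enqueue [36], visited so far: [1, 46, 25, 14, 43, 28, 45, 41, 35]
  queue [36] -> pop 36, enqueue [38], visited so far: [1, 46, 25, 14, 43, 28, 45, 41, 35, 36]
  queue [38] -> pop 38, enqueue [none], visited so far: [1, 46, 25, 14, 43, 28, 45, 41, 35, 36, 38]
Result: [1, 46, 25, 14, 43, 28, 45, 41, 35, 36, 38]
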